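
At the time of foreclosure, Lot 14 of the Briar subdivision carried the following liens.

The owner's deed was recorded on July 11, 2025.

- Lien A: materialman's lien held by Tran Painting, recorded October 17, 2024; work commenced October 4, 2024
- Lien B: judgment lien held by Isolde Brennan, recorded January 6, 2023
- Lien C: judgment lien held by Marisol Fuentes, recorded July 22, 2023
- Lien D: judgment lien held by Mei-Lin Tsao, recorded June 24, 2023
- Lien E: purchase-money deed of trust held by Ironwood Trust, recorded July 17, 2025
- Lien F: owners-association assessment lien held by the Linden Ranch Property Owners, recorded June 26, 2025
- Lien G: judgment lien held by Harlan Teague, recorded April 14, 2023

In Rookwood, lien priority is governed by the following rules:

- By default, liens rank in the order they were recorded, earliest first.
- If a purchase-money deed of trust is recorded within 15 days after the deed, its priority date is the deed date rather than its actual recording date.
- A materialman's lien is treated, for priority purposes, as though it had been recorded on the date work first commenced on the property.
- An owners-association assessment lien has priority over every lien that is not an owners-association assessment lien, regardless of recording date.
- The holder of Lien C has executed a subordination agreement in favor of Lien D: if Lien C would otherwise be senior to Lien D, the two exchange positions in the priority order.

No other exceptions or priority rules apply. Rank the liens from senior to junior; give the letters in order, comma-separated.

F, B, G, D, C, A, E

Effective dates: A's effective date is October 4, 2024, when work began; E's effective date is the deed date, July 11, 2025.
F, as an owners-association assessment lien, has superpriority and ranks first.
Among the remaining liens, by effective date: B (January 6, 2023), G (April 14, 2023), D (June 24, 2023), C (July 22, 2023), A (October 4, 2024), E (July 11, 2025).
C already ranks below D; the subordination has no effect.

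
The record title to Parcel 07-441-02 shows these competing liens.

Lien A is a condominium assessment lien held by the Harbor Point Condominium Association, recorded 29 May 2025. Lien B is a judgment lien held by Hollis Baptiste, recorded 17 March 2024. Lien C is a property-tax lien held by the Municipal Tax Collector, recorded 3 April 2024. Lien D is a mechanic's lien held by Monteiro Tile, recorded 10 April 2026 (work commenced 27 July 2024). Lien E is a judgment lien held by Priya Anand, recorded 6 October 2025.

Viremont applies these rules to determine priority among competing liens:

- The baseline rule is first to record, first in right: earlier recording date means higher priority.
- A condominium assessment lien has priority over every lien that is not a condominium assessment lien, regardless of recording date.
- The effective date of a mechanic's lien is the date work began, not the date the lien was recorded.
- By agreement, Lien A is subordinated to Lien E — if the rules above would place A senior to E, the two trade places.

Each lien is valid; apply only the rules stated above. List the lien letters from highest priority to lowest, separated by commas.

E, B, C, D, A

Effective dates after the stated exceptions: D relates back to 27 July 2024 (work commenced).
A is a condominium assessment lien and takes priority over every other lien.
Remaining liens by effective date: B (17 March 2024), C (3 April 2024), D (27 July 2024), E (6 October 2025).
A is senior to E before the subordination, so the two trade places.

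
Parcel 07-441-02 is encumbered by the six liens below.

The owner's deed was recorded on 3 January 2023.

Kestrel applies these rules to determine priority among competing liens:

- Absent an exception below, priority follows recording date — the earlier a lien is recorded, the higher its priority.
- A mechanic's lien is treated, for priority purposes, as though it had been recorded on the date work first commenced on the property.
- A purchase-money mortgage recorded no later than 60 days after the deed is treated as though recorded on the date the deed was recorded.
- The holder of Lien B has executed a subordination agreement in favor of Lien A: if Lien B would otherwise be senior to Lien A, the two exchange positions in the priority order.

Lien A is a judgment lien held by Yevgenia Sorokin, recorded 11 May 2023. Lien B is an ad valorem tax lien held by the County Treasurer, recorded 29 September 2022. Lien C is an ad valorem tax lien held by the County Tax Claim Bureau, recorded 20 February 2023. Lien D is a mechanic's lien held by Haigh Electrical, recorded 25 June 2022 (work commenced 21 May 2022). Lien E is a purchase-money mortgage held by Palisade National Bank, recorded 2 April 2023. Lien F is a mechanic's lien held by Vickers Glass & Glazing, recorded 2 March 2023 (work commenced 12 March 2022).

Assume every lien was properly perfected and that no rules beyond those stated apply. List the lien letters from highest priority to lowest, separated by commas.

F, D, A, C, E, B

First, effective dates: D is treated as recorded 21 May 2022, the work-commencement date; E missed the 60-day window (89 days after the deed), so its recording date stands; F's effective date is 12 March 2022, when work began.
Ordering by effective date: F (12 March 2022), D (21 May 2022), B (29 September 2022), C (20 February 2023), E (2 April 2023), A (11 May 2023).
Because B would otherwise rank above A, the subordination swaps them.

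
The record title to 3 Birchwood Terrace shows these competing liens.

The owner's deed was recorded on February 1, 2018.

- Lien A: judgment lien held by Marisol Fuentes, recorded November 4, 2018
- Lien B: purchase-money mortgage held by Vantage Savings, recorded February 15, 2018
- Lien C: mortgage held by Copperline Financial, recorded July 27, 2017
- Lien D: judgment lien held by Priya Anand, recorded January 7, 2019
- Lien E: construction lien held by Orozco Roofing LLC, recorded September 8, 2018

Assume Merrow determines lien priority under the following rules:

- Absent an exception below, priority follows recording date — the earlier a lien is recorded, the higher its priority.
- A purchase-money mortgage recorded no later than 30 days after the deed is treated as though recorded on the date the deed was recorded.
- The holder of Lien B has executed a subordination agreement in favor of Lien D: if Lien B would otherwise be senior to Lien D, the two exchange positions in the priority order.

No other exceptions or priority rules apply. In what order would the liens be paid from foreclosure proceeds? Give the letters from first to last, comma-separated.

C, D, E, A, B

First, effective dates: B's effective date is the deed date, February 1, 2018.
By effective date, earliest first: C (July 27, 2017), B (February 1, 2018), E (September 8, 2018), A (November 4, 2018), D (January 7, 2019).
Because B would otherwise rank above D, the subordination swaps them.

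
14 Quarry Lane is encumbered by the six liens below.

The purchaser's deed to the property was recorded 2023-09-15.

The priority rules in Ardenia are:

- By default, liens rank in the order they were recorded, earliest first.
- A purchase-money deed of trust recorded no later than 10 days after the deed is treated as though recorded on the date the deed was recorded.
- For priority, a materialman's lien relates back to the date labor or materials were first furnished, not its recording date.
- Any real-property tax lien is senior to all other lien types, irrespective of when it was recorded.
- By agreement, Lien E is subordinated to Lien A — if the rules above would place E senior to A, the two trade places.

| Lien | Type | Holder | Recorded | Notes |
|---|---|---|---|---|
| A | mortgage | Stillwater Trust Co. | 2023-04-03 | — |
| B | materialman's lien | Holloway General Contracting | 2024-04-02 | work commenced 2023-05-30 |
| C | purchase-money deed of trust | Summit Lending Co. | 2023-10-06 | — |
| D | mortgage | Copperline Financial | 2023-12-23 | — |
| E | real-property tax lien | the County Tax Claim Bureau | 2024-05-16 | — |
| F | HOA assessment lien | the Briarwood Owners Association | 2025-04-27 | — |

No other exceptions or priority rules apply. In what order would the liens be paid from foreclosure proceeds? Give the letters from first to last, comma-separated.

First, effective dates: B's effective date is 2023-05-30, when work began; C missed the 10-day window (21 days after the deed), so its recording date stands.
E is a real-property tax lien, so it outranks all other liens regardless of date.
Ordering the rest by effective date: A (2023-04-03), B (2023-05-30), C (2023-10-06), D (2023-12-23), F (2025-04-27).
The subordination applies — E was senior to A — so E and A swap.

A, E, B, C, D, F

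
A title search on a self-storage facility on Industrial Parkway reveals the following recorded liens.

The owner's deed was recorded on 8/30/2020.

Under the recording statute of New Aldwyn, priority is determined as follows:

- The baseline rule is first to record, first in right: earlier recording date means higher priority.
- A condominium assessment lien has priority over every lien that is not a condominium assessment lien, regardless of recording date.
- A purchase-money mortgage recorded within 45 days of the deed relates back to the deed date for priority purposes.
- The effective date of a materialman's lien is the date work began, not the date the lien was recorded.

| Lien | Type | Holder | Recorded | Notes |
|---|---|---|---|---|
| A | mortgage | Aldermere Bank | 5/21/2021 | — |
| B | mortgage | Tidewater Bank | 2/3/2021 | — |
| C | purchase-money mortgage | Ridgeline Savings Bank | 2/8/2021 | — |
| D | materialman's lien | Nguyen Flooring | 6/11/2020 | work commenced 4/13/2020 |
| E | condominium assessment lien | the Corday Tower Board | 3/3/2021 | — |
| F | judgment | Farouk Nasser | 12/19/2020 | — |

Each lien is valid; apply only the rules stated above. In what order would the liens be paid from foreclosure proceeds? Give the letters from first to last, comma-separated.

E, D, F, B, C, A

Adjusting effective dates: C was recorded 162 days after the deed, outside the 45-day window, so it keeps its recording date; D's effective date is 4/13/2020, when work began.
As a condominium assessment lien, E is senior to every other lien.
Ordering the rest by effective date: D (4/13/2020), F (12/19/2020), B (2/3/2021), C (2/8/2021), A (5/21/2021).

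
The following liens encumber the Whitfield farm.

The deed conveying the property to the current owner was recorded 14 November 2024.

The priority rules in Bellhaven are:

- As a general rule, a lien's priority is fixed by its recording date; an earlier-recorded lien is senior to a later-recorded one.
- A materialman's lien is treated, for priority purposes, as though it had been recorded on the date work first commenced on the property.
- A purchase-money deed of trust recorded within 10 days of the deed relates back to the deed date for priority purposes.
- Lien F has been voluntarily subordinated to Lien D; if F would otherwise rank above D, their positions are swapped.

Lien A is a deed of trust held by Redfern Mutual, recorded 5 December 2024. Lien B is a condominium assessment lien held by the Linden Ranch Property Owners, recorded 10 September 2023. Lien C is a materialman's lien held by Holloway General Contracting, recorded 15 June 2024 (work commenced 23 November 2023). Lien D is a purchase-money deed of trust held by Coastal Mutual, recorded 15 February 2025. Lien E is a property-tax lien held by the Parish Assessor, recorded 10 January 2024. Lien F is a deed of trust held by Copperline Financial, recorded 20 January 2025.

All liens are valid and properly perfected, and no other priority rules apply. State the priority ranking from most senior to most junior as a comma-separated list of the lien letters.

B, C, E, A, D, F

Effective dates: C is treated as recorded 23 November 2023, the work-commencement date; D missed the 10-day window (93 days after the deed), so its recording date stands.
Sorted by effective date: B (10 September 2023), C (23 November 2023), E (10 January 2024), A (5 December 2024), F (20 January 2025), D (15 February 2025).
F would otherwise be senior to D, so under the subordination agreement F and D exchange positions.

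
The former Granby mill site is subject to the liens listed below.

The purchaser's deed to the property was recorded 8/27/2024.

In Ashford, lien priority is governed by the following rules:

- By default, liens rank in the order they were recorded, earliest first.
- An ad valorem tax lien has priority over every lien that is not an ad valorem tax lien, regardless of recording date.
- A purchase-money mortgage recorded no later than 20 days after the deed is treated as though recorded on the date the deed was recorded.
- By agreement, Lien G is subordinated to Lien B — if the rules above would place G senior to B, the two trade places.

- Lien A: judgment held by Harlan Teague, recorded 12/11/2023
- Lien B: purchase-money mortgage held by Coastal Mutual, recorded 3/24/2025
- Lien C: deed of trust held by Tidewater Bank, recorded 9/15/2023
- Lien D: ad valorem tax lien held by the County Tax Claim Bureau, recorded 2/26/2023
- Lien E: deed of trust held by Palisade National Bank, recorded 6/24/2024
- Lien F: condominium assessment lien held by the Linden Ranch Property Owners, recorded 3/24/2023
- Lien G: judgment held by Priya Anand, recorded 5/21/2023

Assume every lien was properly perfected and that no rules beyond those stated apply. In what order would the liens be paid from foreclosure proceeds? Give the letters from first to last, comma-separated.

D, F, B, C, A, E, G

First, effective dates: B missed the 20-day window (209 days after the deed), so its recording date stands.
As an ad valorem tax lien, D is senior to every other lien.
Among the remaining liens, by effective date: F (3/24/2023), G (5/21/2023), C (9/15/2023), A (12/11/2023), E (6/24/2024), B (3/24/2025).
G would otherwise be senior to B, so under the subordination agreement G and B exchange positions.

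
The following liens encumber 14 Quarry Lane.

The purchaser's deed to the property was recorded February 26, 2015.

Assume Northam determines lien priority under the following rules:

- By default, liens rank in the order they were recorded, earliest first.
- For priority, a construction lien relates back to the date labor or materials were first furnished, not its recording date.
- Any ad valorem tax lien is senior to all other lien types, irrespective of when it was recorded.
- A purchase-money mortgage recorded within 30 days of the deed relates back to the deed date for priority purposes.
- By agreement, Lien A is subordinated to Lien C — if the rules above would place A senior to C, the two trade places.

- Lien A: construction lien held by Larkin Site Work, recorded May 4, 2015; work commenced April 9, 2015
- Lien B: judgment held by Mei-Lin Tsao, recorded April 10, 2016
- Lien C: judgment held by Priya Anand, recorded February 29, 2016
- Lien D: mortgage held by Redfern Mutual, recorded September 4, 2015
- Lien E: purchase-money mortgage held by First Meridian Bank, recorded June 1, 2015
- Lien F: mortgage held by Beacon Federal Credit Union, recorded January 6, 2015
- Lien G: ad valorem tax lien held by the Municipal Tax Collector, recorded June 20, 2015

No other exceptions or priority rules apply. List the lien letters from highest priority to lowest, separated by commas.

G, F, C, E, D, A, B

Effective dates: A is treated as recorded April 9, 2015, the work-commencement date; E missed the 30-day window (95 days after the deed), so its recording date stands.
G is an ad valorem tax lien, so it outranks all other liens regardless of date.
The other liens, earliest effective date first: F (January 6, 2015), A (April 9, 2015), E (June 1, 2015), D (September 4, 2015), C (February 29, 2016), B (April 10, 2016).
A would otherwise be senior to C, so under the subordination agreement A and C exchange positions.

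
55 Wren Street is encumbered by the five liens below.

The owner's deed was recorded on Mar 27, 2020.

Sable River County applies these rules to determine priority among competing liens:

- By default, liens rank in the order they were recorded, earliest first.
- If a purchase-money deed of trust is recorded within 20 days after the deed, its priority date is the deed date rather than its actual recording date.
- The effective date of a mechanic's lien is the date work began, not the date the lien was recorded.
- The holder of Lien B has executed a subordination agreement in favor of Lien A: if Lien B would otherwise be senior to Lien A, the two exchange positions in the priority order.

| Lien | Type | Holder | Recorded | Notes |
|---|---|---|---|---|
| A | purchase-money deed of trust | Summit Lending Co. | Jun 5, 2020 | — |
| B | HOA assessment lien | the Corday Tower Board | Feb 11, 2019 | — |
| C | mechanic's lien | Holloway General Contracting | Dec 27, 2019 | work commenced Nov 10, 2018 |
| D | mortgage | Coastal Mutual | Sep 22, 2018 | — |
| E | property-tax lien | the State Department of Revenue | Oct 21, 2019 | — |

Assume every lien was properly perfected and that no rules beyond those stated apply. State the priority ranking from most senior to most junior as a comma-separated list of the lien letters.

D, C, A, E, B

Adjusting effective dates: A missed the 20-day window (70 days after the deed), so its recording date stands; C's effective date is Nov 10, 2018, when work began.
By effective date: D (Sep 22, 2018), C (Nov 10, 2018), B (Feb 11, 2019), E (Oct 21, 2019), A (Jun 5, 2020).
B is senior to A before the subordination, so the two trade places.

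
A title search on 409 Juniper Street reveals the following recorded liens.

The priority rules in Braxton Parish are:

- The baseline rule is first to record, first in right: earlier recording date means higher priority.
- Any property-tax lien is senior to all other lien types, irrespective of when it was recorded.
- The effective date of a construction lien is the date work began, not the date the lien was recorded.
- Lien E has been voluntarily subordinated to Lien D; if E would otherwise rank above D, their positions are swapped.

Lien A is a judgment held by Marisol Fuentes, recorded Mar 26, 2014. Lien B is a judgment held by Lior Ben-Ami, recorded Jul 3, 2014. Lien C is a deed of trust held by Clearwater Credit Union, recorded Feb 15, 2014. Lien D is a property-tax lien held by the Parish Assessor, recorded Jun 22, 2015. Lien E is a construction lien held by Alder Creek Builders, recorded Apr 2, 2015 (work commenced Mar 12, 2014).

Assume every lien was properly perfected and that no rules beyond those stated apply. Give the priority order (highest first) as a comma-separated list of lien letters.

Effective dates: E's effective date is Mar 12, 2014, when work began.
D, as a property-tax lien, has superpriority and ranks first.
Remaining liens by effective date: C (Feb 15, 2014), E (Mar 12, 2014), A (Mar 26, 2014), B (Jul 3, 2014).
Since E is not senior to D, the subordination leaves the order unchanged.

D, C, E, A, B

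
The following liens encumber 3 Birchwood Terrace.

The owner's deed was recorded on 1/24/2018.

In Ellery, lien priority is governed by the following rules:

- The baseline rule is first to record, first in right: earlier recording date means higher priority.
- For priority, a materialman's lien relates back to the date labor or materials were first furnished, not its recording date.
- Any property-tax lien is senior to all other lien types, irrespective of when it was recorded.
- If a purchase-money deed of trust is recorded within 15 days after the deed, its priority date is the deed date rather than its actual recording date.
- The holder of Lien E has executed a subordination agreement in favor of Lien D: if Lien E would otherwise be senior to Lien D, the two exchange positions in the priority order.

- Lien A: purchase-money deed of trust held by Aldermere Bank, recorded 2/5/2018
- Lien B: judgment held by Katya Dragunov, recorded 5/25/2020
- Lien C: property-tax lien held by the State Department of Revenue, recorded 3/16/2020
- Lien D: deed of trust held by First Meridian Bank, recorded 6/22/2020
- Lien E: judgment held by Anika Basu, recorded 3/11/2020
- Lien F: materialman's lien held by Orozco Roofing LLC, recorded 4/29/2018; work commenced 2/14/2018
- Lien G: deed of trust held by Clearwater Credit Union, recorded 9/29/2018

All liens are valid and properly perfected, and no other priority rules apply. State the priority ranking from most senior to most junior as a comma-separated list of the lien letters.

Effective dates after the stated exceptions: A relates back to the deed date 1/24/2018; F's effective date is 2/14/2018, when work began.
C is a property-tax lien, so it outranks all other liens regardless of date.
Ordering the rest by effective date: A (1/24/2018), F (2/14/2018), G (9/29/2018), E (3/11/2020), B (5/25/2020), D (6/22/2020).
Because E would otherwise rank above D, the subordination swaps them.

C, A, F, G, D, B, E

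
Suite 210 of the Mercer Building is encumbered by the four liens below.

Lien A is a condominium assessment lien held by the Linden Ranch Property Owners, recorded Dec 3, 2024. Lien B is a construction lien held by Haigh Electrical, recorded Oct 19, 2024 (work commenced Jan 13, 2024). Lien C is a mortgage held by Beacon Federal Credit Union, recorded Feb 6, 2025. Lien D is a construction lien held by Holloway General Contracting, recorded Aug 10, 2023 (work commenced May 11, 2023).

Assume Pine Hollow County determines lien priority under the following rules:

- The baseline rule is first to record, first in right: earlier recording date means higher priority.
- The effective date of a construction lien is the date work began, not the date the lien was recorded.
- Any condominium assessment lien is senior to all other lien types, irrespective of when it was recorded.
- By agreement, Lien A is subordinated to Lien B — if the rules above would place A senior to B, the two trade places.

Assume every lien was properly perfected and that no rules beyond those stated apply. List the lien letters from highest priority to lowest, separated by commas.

B, D, A, C

Effective dates after the stated exceptions: B relates back to Jan 13, 2024 (work commenced); D's effective date is May 11, 2023, when work began.
A is a condominium assessment lien and takes priority over every other lien.
Among the remaining liens, by effective date: D (May 11, 2023), B (Jan 13, 2024), C (Feb 6, 2025).
A would otherwise be senior to B, so under the subordination agreement A and B exchange positions.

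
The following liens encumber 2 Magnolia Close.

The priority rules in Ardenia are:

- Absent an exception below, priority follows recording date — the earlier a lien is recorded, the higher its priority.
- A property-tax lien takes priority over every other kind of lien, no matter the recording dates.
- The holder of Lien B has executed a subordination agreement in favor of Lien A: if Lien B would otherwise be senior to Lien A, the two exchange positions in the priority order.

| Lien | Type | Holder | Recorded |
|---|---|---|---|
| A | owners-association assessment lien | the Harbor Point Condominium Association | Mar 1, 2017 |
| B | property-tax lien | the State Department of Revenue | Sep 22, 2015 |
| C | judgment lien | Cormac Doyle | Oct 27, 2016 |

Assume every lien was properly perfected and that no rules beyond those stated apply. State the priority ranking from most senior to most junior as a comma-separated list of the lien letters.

A, C, B

B is a property-tax lien and takes priority over every other lien.
Ordering the rest by effective date: C (Oct 27, 2016), A (Mar 1, 2017).
B would otherwise be senior to A, so under the subordination agreement B and A exchange positions.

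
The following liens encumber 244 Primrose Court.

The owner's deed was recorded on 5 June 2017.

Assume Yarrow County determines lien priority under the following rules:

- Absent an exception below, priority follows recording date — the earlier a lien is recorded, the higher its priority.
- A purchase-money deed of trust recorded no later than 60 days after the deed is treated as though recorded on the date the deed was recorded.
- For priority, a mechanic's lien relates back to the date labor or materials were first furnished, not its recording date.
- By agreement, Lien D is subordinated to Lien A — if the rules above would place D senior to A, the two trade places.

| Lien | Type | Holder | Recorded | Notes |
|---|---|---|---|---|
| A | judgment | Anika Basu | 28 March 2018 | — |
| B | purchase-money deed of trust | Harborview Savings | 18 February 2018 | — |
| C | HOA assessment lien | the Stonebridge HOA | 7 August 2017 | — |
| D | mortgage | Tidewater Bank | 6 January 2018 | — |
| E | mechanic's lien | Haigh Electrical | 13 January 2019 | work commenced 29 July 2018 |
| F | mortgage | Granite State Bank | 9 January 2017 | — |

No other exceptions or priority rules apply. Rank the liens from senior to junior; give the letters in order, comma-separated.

F, C, A, B, D, E

First, effective dates: B missed the 60-day window (258 days after the deed), so its recording date stands; E is treated as recorded 29 July 2018, the work-commencement date.
By effective date, earliest first: F (9 January 2017), C (7 August 2017), D (6 January 2018), B (18 February 2018), A (28 March 2018), E (29 July 2018).
The subordination applies — D was senior to A — so D and A swap.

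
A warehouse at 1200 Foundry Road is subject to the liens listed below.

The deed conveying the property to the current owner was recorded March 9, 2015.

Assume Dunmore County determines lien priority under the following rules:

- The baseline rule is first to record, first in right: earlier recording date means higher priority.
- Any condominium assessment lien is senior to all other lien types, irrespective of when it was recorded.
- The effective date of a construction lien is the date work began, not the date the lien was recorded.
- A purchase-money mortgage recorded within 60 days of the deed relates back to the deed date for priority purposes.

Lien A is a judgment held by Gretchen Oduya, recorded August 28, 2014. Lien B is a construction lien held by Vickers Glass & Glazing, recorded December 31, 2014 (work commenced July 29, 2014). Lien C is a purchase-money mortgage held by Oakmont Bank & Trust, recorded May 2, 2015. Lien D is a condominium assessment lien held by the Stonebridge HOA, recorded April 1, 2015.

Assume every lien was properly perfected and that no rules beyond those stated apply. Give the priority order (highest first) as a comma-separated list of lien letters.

D, B, A, C

Effective dates: B is treated as recorded July 29, 2014, the work-commencement date; C's effective date is the deed date, March 9, 2015.
D is a condominium assessment lien, so it outranks all other liens regardless of date.
Among the remaining liens, by effective date: B (July 29, 2014), A (August 28, 2014), C (March 9, 2015).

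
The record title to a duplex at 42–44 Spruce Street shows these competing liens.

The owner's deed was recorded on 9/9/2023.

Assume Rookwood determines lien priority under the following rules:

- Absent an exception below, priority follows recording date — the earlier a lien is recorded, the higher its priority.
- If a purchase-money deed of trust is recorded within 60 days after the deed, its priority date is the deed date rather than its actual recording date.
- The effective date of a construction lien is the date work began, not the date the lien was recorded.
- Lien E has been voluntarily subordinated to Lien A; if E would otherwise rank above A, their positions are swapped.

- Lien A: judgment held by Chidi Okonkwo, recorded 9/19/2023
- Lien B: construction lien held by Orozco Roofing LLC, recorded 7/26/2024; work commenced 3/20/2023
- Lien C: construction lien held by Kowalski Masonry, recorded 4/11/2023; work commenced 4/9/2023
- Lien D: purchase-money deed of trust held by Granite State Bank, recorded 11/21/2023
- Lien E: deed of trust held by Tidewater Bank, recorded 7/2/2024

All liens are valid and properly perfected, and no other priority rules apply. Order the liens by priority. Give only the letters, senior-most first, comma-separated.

B, C, A, D, E

Adjusting effective dates: B's effective date is 3/20/2023, when work began; C relates back to 4/9/2023 (work commenced); D missed the 60-day window (73 days after the deed), so its recording date stands.
By effective date: B (3/20/2023), C (4/9/2023), A (9/19/2023), D (11/21/2023), E (7/2/2024).
E is already junior to A, so the subordination agreement changes nothing.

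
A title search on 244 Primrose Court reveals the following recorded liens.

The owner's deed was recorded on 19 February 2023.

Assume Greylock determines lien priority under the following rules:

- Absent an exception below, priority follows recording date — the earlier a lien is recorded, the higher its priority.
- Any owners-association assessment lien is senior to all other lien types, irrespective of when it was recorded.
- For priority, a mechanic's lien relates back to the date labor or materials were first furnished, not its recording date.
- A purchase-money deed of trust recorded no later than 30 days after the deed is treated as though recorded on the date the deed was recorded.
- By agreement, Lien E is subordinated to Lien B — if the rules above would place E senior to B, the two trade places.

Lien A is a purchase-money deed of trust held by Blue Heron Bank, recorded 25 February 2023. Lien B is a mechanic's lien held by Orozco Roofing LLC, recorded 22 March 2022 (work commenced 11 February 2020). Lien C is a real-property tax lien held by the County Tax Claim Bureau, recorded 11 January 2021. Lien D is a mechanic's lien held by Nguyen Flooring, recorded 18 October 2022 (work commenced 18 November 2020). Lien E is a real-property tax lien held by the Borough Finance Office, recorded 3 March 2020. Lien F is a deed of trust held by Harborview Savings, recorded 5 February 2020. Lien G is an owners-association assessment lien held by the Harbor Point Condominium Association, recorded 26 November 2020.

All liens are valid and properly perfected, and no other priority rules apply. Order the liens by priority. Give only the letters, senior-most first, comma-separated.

Effective dates after the stated exceptions: A was recorded within the 30-day window, so its effective date is the deed date 19 February 2023; B relates back to 11 February 2020 (work commenced); D is treated as recorded 18 November 2020, the work-commencement date.
As an owners-association assessment lien, G is senior to every other lien.
Remaining liens by effective date: F (5 February 2020), B (11 February 2020), E (3 March 2020), D (18 November 2020), C (11 January 2021), A (19 February 2023).
E already ranks below B; the subordination has no effect.

G, F, B, E, D, C, A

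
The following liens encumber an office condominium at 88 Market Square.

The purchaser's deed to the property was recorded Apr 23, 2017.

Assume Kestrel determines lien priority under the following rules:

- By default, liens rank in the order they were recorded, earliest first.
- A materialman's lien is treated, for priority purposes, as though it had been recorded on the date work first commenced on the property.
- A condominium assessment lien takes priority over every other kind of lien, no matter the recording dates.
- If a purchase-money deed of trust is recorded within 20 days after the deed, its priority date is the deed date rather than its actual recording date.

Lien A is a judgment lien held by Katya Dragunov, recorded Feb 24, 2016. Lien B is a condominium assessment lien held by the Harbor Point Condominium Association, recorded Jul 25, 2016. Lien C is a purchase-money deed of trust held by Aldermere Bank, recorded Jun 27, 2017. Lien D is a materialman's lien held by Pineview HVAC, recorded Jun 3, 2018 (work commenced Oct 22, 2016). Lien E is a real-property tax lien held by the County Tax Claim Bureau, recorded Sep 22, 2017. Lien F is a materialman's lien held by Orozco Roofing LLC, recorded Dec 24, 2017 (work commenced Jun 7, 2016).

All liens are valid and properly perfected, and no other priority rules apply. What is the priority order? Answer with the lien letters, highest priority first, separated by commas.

Effective dates: C was recorded 65 days after the deed — beyond 20 days — so no relation-back applies; D relates back to Oct 22, 2016 (work commenced); F's effective date is Jun 7, 2016, when work began.
B is a condominium assessment lien, so it outranks all other liens regardless of date.
Remaining liens by effective date: A (Feb 24, 2016), F (Jun 7, 2016), D (Oct 22, 2016), C (Jun 27, 2017), E (Sep 22, 2017).

B, A, F, D, C, E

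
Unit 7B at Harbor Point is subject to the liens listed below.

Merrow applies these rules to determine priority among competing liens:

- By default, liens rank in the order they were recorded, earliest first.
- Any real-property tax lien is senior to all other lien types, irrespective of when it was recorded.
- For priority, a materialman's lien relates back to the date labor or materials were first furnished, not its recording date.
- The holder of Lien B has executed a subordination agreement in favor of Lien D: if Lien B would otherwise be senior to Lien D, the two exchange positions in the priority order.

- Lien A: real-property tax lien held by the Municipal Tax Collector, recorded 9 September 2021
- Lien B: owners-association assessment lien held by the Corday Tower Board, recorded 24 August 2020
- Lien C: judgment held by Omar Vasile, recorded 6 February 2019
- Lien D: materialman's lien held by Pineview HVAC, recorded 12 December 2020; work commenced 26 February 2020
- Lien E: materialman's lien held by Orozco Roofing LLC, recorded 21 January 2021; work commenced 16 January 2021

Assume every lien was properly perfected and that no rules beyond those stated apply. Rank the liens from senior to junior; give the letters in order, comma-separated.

A, C, D, B, E

Effective dates: D's effective date is 26 February 2020, when work began; E relates back to 16 January 2021 (work commenced).
As a real-property tax lien, A is senior to every other lien.
The other liens, earliest effective date first: C (6 February 2019), D (26 February 2020), B (24 August 2020), E (16 January 2021).
Since B is not senior to D, the subordination leaves the order unchanged.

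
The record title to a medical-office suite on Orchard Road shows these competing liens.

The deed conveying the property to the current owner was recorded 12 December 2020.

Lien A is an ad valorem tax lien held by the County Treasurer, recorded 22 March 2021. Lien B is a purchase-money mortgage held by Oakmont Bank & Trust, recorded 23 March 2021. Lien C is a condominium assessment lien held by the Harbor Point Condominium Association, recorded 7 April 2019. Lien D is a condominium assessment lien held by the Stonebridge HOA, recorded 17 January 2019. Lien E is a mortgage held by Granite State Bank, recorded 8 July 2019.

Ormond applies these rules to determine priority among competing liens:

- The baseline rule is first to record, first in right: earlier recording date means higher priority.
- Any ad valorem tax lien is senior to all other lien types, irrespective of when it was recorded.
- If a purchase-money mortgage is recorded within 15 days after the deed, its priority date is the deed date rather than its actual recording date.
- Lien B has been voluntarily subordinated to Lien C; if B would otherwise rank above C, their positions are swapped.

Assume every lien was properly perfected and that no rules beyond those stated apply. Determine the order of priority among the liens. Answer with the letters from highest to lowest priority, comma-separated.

Adjusting effective dates: B was recorded 101 days after the deed — beyond 15 days — so no relation-back applies.
A is an ad valorem tax lien, so it outranks all other liens regardless of date.
Among the remaining liens, by effective date: D (17 January 2019), C (7 April 2019), E (8 July 2019), B (23 March 2021).
B is already junior to C, so the subordination agreement changes nothing.

A, D, C, E, B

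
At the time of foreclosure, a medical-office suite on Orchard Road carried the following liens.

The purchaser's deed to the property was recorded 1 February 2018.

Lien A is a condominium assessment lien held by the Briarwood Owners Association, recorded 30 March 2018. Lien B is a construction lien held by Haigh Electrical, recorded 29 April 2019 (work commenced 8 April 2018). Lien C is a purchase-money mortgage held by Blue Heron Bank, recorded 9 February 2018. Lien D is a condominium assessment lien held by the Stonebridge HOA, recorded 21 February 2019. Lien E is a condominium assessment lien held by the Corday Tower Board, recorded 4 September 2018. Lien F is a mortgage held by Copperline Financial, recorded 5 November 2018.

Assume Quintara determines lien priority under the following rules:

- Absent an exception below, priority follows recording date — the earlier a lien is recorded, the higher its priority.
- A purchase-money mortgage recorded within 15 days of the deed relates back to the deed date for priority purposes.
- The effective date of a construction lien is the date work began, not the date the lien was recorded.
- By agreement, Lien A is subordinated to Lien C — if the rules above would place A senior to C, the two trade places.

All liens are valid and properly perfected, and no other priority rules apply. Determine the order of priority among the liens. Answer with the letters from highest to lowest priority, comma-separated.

C, A, B, E, F, D

First, effective dates: B is treated as recorded 8 April 2018, the work-commencement date; C was recorded within the 15-day window, so its effective date is the deed date 1 February 2018.
Sorted by effective date: C (1 February 2018), A (30 March 2018), B (8 April 2018), E (4 September 2018), F (5 November 2018), D (21 February 2019).
A already ranks below C; the subordination has no effect.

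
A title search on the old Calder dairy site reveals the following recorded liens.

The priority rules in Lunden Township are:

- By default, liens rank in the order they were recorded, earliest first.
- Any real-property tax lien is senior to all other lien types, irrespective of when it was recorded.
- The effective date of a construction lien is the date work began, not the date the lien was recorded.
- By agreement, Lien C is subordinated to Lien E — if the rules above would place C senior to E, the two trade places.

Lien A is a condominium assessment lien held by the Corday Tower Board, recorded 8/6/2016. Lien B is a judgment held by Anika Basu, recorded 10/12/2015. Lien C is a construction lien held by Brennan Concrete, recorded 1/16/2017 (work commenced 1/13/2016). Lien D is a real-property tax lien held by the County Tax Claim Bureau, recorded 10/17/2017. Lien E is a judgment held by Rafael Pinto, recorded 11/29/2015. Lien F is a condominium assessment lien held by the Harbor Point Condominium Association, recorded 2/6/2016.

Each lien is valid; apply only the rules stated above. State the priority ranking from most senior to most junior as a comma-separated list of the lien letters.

D, B, E, C, F, A

Adjusting effective dates: C is treated as recorded 1/13/2016, the work-commencement date.
D is a real-property tax lien and takes priority over every other lien.
The other liens, earliest effective date first: B (10/12/2015), E (11/29/2015), C (1/13/2016), F (2/6/2016), A (8/6/2016).
C already ranks below E; the subordination has no effect.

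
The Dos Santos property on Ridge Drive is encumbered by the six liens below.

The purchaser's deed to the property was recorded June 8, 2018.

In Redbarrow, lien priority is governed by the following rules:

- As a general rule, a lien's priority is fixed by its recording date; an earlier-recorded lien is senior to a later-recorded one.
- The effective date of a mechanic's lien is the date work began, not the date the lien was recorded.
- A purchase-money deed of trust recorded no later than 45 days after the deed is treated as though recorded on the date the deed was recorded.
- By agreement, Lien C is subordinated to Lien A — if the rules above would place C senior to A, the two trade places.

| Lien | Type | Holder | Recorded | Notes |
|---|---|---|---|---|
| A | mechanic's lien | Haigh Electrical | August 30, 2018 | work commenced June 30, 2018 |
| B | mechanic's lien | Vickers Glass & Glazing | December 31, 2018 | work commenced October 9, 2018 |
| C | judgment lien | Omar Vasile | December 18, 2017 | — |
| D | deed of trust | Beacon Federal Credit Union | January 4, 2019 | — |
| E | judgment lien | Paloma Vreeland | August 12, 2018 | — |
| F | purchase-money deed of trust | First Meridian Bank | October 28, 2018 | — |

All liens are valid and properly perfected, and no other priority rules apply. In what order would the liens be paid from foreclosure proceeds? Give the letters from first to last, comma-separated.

Adjusting effective dates: A's effective date is June 30, 2018, when work began; B relates back to October 9, 2018 (work commenced); F was recorded 142 days after the deed, outside the 45-day window, so it keeps its recording date.
By effective date, earliest first: C (December 18, 2017), A (June 30, 2018), E (August 12, 2018), B (October 9, 2018), F (October 28, 2018), D (January 4, 2019).
C is senior to A before the subordination, so the two trade places.

A, C, E, B, F, D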